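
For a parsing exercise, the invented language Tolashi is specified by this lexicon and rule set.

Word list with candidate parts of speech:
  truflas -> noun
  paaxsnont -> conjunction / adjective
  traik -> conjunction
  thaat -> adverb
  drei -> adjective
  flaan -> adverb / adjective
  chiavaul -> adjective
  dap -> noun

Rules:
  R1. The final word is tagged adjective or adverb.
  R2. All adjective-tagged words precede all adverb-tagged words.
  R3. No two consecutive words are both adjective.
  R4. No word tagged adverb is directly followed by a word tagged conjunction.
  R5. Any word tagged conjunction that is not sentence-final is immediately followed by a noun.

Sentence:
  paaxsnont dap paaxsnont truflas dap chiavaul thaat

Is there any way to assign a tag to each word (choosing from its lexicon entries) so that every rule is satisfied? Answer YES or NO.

YES

Candidates per position — 1:paaxsnont {conjunction,adjective}; 2:dap {noun}; 3:paaxsnont {conjunction,adjective}; 4:truflas {noun}; 5:dap {noun}; 6:chiavaul {adjective}; 7:thaat {adverb}.
One satisfying assignment: adjective noun adjective noun noun adjective adverb.
Check: rule 1 satisfied; rule 2 satisfied; rule 3 satisfied; rule 4 satisfied; rule 5 satisfied.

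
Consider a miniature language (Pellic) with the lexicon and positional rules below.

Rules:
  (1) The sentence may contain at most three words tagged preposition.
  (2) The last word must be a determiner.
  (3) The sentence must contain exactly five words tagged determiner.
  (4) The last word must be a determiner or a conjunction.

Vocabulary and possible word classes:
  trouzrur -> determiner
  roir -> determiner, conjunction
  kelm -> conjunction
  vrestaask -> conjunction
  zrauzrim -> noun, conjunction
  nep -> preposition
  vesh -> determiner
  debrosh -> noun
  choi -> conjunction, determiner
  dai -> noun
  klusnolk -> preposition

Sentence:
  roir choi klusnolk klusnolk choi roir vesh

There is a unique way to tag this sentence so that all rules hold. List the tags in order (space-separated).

determiner determiner preposition preposition determiner determiner determiner

Candidates per position — 1:roir {determiner,conjunction}; 2:choi {conjunction,determiner}; 3:klusnolk {preposition}; 4:klusnolk {preposition}; 5:choi {conjunction,determiner}; 6:roir {determiner,conjunction}; 7:vesh {determiner}.
If word 1 were conjunction, no tagging could satisfy rule 3; so word 1 is determiner.
If word 2 were conjunction, no tagging could satisfy rule 3; so word 2 is determiner.
If word 5 were conjunction, no tagging could satisfy rule 3; so word 5 is determiner.
If word 6 were conjunction, no tagging could satisfy rule 3; so word 6 is determiner.
The only consistent sequence is: determiner determiner preposition preposition determiner determiner determiner.
Rule-by-rule: rule 1 holds; rule 2 holds; rule 3 holds; rule 4 holds.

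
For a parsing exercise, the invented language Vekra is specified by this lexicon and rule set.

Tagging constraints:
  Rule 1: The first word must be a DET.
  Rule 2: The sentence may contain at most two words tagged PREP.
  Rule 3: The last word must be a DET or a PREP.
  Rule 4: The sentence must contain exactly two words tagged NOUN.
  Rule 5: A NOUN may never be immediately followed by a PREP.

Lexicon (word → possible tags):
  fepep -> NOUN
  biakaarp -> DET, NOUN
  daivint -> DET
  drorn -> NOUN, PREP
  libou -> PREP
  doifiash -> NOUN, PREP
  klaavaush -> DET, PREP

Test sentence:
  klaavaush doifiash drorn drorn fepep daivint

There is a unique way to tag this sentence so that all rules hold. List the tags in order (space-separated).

DET PREP PREP NOUN NOUN DET

Candidates per position — 1:klaavaush {DET,PREP}; 2:doifiash {NOUN,PREP}; 3:drorn {NOUN,PREP}; 4:drorn {NOUN,PREP}; 5:fepep {NOUN}; 6:daivint {DET}.
At position 1, choosing PREP makes rule 1 impossible to satisfy; hence DET.
The remaining ambiguous positions (2, 3, 4) are resolved jointly — only one combination satisfies every rule.
The only consistent sequence is: DET PREP PREP NOUN NOUN DET.
Rule-by-rule: rule 1 holds; rule 2 holds; rule 3 holds; rule 4 holds; rule 5 holds.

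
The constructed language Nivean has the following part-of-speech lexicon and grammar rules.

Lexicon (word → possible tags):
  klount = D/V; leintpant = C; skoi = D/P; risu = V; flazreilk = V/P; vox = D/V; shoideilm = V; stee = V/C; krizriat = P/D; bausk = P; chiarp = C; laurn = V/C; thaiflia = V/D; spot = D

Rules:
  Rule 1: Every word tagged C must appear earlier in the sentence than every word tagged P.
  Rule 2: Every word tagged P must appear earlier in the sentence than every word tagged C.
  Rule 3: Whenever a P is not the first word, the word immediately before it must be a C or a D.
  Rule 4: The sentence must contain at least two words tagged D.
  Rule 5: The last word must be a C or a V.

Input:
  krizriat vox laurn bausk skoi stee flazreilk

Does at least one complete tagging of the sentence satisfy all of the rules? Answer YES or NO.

Candidates per position — 1:krizriat {P,D}; 2:vox {D,V}; 3:laurn {V,C}; 4:bausk {P}; 5:skoi {D,P}; 6:stee {V,C}; 7:flazreilk {V,P}.
Every candidate sequence violates at least one rule; no consistent tagging exists.

NO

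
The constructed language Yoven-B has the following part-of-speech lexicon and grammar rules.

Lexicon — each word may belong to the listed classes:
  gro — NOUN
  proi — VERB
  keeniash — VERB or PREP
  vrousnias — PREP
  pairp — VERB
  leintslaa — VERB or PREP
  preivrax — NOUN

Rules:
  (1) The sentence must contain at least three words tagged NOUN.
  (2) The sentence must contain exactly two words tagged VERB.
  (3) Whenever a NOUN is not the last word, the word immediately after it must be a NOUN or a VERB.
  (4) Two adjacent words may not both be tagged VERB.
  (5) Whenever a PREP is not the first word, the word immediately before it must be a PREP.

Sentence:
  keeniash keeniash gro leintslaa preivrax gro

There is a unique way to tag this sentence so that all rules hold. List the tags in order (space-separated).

Candidates per position — 1:keeniash {VERB,PREP}; 2:keeniash {VERB,PREP}; 3:gro {NOUN}; 4:leintslaa {VERB,PREP}; 5:preivrax {NOUN}; 6:gro {NOUN}.
Word 4 cannot be PREP — rule 3 would then fail for every completion. It is VERB.
The remaining ambiguous positions (1, 2) are resolved jointly — only one combination satisfies every rule.
The unique satisfying tagging is: PREP VERB NOUN VERB NOUN NOUN.
Checking: rule 1 holds; rule 2 holds; rule 3 holds; rule 4 holds; rule 5 holds.

PREP VERB NOUN VERB NOUN NOUN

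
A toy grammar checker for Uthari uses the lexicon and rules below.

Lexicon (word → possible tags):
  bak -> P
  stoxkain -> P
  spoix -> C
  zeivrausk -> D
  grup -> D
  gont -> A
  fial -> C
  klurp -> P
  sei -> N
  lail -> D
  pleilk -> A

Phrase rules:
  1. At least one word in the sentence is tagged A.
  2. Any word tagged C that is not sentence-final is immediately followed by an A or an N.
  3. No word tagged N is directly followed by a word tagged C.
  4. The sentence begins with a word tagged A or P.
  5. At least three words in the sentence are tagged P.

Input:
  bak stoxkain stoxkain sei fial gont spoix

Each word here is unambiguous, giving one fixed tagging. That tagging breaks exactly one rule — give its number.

3

Fixed tagging: P P P N C A C.
Applying the rules: R1 ✓, R2 ✓, R3 ✗, R4 ✓, R5 ✓.
Only rule 3 fails.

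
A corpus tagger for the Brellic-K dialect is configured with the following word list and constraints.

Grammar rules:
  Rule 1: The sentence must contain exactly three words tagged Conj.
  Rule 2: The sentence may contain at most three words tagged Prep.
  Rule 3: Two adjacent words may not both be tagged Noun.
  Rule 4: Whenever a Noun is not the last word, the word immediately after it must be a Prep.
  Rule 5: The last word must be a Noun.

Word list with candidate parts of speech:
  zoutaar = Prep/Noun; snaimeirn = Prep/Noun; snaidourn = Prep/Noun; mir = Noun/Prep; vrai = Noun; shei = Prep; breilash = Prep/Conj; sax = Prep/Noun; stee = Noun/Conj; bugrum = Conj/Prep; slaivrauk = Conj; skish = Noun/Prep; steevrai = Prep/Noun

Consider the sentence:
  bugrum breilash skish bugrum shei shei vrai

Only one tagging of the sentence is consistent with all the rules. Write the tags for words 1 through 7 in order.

Conj Conj Prep Conj Prep Prep Noun

Candidates per position — 1:bugrum {Conj,Prep}; 2:breilash {Prep,Conj}; 3:skish {Noun,Prep}; 4:bugrum {Conj,Prep}; 5:shei {Prep}; 6:shei {Prep}; 7:vrai {Noun}.
If word 1 were Prep, no tagging could satisfy rule 1; so word 1 is Conj.
If word 2 were Prep, no tagging could satisfy rule 1; so word 2 is Conj.
If word 4 were Prep, no tagging could satisfy rule 1; so word 4 is Conj.
If word 3 were Noun, no tagging could satisfy rule 4; so word 3 is Prep.
That leaves exactly one tagging: Conj Conj Prep Conj Prep Prep Noun.
Checking: rule 1 holds; rule 2 holds; rule 3 holds; rule 4 holds; rule 5 holds.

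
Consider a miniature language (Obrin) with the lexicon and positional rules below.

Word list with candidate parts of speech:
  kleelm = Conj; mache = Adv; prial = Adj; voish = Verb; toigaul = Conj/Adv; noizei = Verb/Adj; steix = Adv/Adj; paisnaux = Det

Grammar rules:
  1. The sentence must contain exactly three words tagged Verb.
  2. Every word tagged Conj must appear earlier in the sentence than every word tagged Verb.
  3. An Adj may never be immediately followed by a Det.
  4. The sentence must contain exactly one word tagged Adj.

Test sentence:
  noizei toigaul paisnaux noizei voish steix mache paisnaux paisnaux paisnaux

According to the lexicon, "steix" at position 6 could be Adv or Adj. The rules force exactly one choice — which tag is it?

Candidates per position — 1:noizei {Verb,Adj}; 2:toigaul {Conj,Adv}; 3:paisnaux {Det}; 4:noizei {Verb,Adj}; 5:voish {Verb}; 6:steix {Adv,Adj}; 7:mache {Adv}; 8:paisnaux {Det}; 9:paisnaux {Det}; 10:paisnaux {Det}.
At position 1, choosing Adj makes rule 1 impossible to satisfy; hence Verb.
At position 2, choosing Conj makes rule 2 impossible to satisfy; hence Adv.
At position 4, choosing Adj makes rule 1 impossible to satisfy; hence Verb.
At position 6, choosing Adv makes rule 4 impossible to satisfy; hence Adj.
The only consistent sequence is: Verb Adv Det Verb Verb Adj Adv Det Det Det.
Checking: rule 1 holds; rule 2 holds; rule 3 holds; rule 4 holds.

Adj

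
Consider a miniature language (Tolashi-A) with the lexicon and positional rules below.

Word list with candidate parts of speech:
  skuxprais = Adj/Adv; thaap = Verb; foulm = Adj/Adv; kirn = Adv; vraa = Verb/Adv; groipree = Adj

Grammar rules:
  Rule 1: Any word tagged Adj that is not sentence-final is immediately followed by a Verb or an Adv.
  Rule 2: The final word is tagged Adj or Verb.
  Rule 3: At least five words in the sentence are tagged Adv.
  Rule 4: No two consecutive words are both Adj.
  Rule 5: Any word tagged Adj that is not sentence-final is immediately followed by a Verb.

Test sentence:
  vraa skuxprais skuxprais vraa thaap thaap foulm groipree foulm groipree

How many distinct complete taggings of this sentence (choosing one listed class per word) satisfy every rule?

Candidates per position — 1:vraa {Verb,Adv}; 2:skuxprais {Adj,Adv}; 3:skuxprais {Adj,Adv}; 4:vraa {Verb,Adv}; 5:thaap {Verb}; 6:thaap {Verb}; 7:foulm {Adj,Adv}; 8:groipree {Adj}; 9:foulm {Adj,Adv}; 10:groipree {Adj}.
There are 64 candidate sequences in total.
Rule 5 cannot be satisfied by any choice of tags from the lexicon.
So there is no consistent tagging.
Count = 0.

0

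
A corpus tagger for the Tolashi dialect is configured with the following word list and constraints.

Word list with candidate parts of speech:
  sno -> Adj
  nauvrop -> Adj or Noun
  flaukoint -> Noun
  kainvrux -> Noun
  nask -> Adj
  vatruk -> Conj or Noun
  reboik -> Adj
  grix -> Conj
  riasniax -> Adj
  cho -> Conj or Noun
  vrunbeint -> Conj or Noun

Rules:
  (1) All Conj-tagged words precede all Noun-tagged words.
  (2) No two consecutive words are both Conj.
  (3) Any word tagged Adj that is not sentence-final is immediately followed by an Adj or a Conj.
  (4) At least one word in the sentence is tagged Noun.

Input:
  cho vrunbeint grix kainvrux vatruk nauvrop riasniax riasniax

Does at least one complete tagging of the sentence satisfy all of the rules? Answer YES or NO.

Candidates per position — 1:cho {Conj,Noun}; 2:vrunbeint {Conj,Noun}; 3:grix {Conj}; 4:kainvrux {Noun}; 5:vatruk {Conj,Noun}; 6:nauvrop {Adj,Noun}; 7:riasniax {Adj}; 8:riasniax {Adj}.
Every candidate sequence violates at least one rule; no consistent tagging exists.

NO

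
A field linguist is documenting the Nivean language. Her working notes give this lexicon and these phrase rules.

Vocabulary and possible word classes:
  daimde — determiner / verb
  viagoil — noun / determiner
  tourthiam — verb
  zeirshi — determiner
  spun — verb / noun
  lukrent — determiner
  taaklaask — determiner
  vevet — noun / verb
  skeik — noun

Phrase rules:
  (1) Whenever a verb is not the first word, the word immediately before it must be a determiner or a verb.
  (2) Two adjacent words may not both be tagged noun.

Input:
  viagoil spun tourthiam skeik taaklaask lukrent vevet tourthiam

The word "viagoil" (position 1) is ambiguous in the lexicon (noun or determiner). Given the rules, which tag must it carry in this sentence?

determiner

Candidates per position — 1:viagoil {noun,determiner}; 2:spun {verb,noun}; 3:tourthiam {verb}; 4:skeik {noun}; 5:taaklaask {determiner}; 6:lukrent {determiner}; 7:vevet {noun,verb}; 8:tourthiam {verb}.
Word 1 cannot be noun — rule 1 would then fail for every completion. It is determiner.
Word 2 cannot be noun — rule 1 would then fail for every completion. It is verb.
Word 7 cannot be noun — rule 1 would then fail for every completion. It is verb.
That leaves exactly one tagging: determiner verb verb noun determiner determiner verb verb.
Checking: rule 1 holds; rule 2 holds.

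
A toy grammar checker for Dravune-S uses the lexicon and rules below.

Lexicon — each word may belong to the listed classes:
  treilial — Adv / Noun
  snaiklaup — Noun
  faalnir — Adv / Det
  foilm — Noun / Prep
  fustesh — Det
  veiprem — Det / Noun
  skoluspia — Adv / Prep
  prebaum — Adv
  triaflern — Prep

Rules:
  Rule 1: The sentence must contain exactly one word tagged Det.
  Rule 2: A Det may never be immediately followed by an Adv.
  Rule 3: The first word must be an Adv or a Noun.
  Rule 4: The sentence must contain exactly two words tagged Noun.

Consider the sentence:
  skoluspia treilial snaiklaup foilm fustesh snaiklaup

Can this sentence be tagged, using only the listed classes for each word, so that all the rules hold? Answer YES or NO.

YES

Candidates per position — 1:skoluspia {Adv,Prep}; 2:treilial {Adv,Noun}; 3:snaiklaup {Noun}; 4:foilm {Noun,Prep}; 5:fustesh {Det}; 6:snaiklaup {Noun}.
One satisfying assignment: Adv Adv Noun Prep Det Noun.
Verifying each rule — rule 1 ✓; rule 2 ✓; rule 3 ✓; rule 4 ✓.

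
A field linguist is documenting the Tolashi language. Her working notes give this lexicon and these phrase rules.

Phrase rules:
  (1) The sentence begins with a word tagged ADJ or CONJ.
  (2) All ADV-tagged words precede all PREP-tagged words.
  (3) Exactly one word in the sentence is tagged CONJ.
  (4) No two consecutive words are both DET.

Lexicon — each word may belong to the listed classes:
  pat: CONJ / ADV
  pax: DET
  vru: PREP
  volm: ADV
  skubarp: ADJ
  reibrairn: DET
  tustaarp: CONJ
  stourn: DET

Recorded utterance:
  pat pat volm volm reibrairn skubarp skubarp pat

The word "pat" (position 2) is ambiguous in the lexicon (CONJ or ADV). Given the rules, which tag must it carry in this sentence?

Candidates per position — 1:pat {CONJ,ADV}; 2:pat {CONJ,ADV}; 3:volm {ADV}; 4:volm {ADV}; 5:reibrairn {DET}; 6:skubarp {ADJ}; 7:skubarp {ADJ}; 8:pat {CONJ,ADV}.
If word 1 were ADV, no tagging could satisfy rule 1; so word 1 is CONJ.
If word 2 were CONJ, no tagging could satisfy rule 3; so word 2 is ADV.
If word 8 were CONJ, no tagging could satisfy rule 3; so word 8 is ADV.
The only consistent sequence is: CONJ ADV ADV ADV DET ADJ ADJ ADV.
Verifying each rule — rule 1 satisfied; rule 2 satisfied; rule 3 satisfied; rule 4 satisfied.

ADV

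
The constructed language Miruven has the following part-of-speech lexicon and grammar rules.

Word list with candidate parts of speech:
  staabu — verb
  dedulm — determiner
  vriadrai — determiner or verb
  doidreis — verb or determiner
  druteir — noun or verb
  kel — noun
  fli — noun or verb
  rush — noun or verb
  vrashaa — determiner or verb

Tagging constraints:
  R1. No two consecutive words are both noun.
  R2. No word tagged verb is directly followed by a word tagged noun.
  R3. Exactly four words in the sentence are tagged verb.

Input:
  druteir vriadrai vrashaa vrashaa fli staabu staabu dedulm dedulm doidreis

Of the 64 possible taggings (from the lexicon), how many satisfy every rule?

Candidates per position — 1:druteir {noun,verb}; 2:vriadrai {determiner,verb}; 3:vrashaa {determiner,verb}; 4:vrashaa {determiner,verb}; 5:fli {noun,verb}; 6:staabu {verb}; 7:staabu {verb}; 8:dedulm {determiner}; 9:dedulm {determiner}; 10:doidreis {verb,determiner}.
There are 64 candidate sequences in total.
Checking each against the rules leaves 11 sequences.
Count = 11.

11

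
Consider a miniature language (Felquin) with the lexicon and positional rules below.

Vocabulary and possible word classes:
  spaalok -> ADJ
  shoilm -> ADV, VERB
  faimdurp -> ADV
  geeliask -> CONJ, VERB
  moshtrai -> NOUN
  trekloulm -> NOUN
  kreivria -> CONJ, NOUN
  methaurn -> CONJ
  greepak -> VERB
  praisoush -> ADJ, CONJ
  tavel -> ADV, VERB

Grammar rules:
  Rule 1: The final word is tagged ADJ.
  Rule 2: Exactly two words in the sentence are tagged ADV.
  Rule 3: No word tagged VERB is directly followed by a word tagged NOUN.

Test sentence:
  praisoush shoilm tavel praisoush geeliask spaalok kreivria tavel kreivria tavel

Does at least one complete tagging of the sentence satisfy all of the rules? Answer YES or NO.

NO

Candidates per position — 1:praisoush {ADJ,CONJ}; 2:shoilm {ADV,VERB}; 3:tavel {ADV,VERB}; 4:praisoush {ADJ,CONJ}; 5:geeliask {CONJ,VERB}; 6:spaalok {ADJ}; 7:kreivria {CONJ,NOUN}; 8:tavel {ADV,VERB}; 9:kreivria {CONJ,NOUN}; 10:tavel {ADV,VERB}.
Rule 1 cannot be satisfied by any choice of tags from the lexicon.
So there is no consistent tagging.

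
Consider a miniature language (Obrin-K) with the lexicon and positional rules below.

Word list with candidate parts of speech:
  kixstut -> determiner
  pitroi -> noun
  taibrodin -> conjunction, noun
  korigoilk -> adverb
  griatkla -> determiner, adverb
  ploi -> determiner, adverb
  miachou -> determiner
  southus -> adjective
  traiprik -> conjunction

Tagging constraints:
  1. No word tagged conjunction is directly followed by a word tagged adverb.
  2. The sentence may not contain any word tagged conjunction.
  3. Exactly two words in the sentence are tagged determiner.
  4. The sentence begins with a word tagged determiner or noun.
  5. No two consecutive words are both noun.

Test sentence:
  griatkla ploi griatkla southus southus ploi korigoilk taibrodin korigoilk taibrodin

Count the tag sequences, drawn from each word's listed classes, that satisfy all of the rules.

3

Candidates per position — 1:griatkla {determiner,adverb}; 2:ploi {determiner,adverb}; 3:griatkla {determiner,adverb}; 4:southus {adjective}; 5:southus {adjective}; 6:ploi {determiner,adverb}; 7:korigoilk {adverb}; 8:taibrodin {conjunction,noun}; 9:korigoilk {adverb}; 10:taibrodin {conjunction,noun}.
There are 64 candidate sequences in total.
The sequences that satisfy every rule: determiner determiner adverb adjective adjective adverb adverb noun adverb noun; determiner adverb determiner adjective adjective adverb adverb noun adverb noun; determiner adverb adverb adjective adjective determiner adverb noun adverb noun.
Count = 3.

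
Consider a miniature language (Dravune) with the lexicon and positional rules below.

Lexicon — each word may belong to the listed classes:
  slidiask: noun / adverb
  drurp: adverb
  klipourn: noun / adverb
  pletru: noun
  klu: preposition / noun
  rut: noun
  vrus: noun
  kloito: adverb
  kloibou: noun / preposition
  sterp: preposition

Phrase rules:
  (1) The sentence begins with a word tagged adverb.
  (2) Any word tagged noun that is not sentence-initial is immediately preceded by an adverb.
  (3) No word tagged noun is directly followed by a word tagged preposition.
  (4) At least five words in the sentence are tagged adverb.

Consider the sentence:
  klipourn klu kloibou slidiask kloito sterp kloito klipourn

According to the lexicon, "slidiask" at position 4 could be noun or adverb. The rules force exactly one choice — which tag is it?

adverb

Candidates per position — 1:klipourn {noun,adverb}; 2:klu {preposition,noun}; 3:kloibou {noun,preposition}; 4:slidiask {noun,adverb}; 5:kloito {adverb}; 6:sterp {preposition}; 7:kloito {adverb}; 8:klipourn {noun,adverb}.
At position 1, choosing noun makes rule 1 impossible to satisfy; hence adverb.
At position 3, choosing noun makes rule 2 impossible to satisfy; hence preposition.
At position 4, choosing noun makes rule 2 impossible to satisfy; hence adverb.
At position 8, choosing noun makes rule 4 impossible to satisfy; hence adverb.
At position 2, choosing noun makes rule 3 impossible to satisfy; hence preposition.
The unique satisfying tagging is: adverb preposition preposition adverb adverb preposition adverb adverb.
Check: rule 1 ✓; rule 2 ✓; rule 3 ✓; rule 4 ✓.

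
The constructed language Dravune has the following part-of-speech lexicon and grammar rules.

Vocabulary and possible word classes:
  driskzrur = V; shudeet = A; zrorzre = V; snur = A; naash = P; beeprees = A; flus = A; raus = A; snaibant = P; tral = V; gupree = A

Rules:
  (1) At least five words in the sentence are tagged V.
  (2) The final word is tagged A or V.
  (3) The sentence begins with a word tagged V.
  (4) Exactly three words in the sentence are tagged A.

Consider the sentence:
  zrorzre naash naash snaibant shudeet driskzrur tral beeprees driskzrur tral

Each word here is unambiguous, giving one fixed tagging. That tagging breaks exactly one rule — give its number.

4

Fixed tagging: V P P P A V V A V V.
Checking each rule: R1 holds, R2 holds, R3 holds, R4 violated.
Only rule 4 fails.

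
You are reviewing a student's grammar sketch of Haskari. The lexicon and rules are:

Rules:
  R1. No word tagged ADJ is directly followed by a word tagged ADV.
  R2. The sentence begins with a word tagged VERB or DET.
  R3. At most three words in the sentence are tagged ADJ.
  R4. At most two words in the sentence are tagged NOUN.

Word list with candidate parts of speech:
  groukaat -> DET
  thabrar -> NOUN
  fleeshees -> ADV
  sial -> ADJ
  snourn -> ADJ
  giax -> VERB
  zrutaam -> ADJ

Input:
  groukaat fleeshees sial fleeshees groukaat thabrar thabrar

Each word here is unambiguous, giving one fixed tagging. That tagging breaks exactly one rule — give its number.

1

Fixed tagging: DET ADV ADJ ADV DET NOUN NOUN.
Rule check: R1 fails, R2 ok, R3 ok, R4 ok.
Only rule 1 fails.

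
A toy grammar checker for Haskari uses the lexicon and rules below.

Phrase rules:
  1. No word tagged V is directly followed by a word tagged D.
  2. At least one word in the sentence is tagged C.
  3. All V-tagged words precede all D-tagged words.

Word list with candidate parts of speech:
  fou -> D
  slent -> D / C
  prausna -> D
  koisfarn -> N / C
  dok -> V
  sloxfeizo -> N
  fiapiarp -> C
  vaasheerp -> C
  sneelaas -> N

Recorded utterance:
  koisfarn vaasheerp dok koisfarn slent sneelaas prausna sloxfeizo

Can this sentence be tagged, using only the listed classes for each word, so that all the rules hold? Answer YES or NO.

YES

Candidates per position — 1:koisfarn {N,C}; 2:vaasheerp {C}; 3:dok {V}; 4:koisfarn {N,C}; 5:slent {D,C}; 6:sneelaas {N}; 7:prausna {D}; 8:sloxfeizo {N}.
One satisfying assignment: C C V N C N D N.
Rule-by-rule: rule 1 ok; rule 2 ok; rule 3 ok.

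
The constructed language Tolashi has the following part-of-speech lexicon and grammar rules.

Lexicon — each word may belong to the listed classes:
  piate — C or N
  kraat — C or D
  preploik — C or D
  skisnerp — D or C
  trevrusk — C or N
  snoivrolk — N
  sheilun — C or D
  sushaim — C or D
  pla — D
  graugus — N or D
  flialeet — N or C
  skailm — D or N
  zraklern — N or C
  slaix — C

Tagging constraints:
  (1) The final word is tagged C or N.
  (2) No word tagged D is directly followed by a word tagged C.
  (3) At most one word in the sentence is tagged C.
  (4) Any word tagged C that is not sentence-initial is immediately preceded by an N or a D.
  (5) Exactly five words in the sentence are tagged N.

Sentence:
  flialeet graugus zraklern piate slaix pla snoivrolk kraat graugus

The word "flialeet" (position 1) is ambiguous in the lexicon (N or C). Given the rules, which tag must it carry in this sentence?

N

Candidates per position — 1:flialeet {N,C}; 2:graugus {N,D}; 3:zraklern {N,C}; 4:piate {C,N}; 5:slaix {C}; 6:pla {D}; 7:snoivrolk {N}; 8:kraat {C,D}; 9:graugus {N,D}.
If word 1 were C, no tagging could satisfy rule 3; so word 1 is N.
If word 3 were C, no tagging could satisfy rule 3; so word 3 is N.
If word 4 were C, no tagging could satisfy rule 3; so word 4 is N.
If word 8 were C, no tagging could satisfy rule 3; so word 8 is D.
If word 9 were D, no tagging could satisfy rule 1; so word 9 is N.
If word 2 were N, no tagging could satisfy rule 5; so word 2 is D.
The unique satisfying tagging is: N D N N C D N D N.
Verifying each rule — rule 1 ✓; rule 2 ✓; rule 3 ✓; rule 4 ✓; rule 5 ✓.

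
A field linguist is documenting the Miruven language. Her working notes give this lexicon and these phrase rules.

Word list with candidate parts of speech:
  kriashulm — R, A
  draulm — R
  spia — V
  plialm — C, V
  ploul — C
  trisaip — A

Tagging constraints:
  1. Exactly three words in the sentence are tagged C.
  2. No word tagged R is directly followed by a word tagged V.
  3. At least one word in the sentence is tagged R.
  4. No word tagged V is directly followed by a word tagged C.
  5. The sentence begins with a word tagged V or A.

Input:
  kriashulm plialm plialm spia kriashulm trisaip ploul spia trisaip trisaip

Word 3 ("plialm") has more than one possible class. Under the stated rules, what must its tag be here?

C

Candidates per position — 1:kriashulm {R,A}; 2:plialm {C,V}; 3:plialm {C,V}; 4:spia {V}; 5:kriashulm {R,A}; 6:trisaip {A}; 7:ploul {C}; 8:spia {V}; 9:trisaip {A}; 10:trisaip {A}.
If word 1 were R, no tagging could satisfy rule 5; so word 1 is A.
If word 2 were V, no tagging could satisfy rule 1; so word 2 is C.
If word 3 were V, no tagging could satisfy rule 1; so word 3 is C.
If word 5 were A, no tagging could satisfy rule 3; so word 5 is R.
So the tagging must be: A C C V R A C V A A.
Check: rule 1 ✓; rule 2 ✓; rule 3 ✓; rule 4 ✓; rule 5 ✓.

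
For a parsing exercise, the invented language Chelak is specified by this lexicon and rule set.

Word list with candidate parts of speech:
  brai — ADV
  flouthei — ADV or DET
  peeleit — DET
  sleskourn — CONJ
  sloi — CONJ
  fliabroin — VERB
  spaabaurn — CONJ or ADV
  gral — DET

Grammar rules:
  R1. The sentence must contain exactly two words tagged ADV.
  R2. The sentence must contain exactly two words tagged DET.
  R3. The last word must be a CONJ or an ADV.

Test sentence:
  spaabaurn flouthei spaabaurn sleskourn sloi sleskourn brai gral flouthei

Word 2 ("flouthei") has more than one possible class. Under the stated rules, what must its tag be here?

Candidates per position — 1:spaabaurn {CONJ,ADV}; 2:flouthei {ADV,DET}; 3:spaabaurn {CONJ,ADV}; 4:sleskourn {CONJ}; 5:sloi {CONJ}; 6:sleskourn {CONJ}; 7:brai {ADV}; 8:gral {DET}; 9:flouthei {ADV,DET}.
If word 9 were DET, no tagging could satisfy rule 3; so word 9 is ADV.
If word 1 were ADV, no tagging could satisfy rule 1; so word 1 is CONJ.
If word 2 were ADV, no tagging could satisfy rule 1; so word 2 is DET.
If word 3 were ADV, no tagging could satisfy rule 1; so word 3 is CONJ.
That leaves exactly one tagging: CONJ DET CONJ CONJ CONJ CONJ ADV DET ADV.
Check: rule 1 ok; rule 2 ok; rule 3 ok.

DET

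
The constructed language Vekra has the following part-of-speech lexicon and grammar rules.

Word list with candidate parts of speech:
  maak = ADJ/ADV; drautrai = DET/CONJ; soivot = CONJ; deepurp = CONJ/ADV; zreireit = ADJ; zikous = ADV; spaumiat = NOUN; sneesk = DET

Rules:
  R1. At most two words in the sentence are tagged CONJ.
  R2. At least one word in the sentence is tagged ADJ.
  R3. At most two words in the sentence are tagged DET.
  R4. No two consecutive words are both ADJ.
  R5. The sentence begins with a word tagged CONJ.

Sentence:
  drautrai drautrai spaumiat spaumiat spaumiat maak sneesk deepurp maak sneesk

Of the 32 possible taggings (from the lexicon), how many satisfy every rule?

3

Candidates per position — 1:drautrai {DET,CONJ}; 2:drautrai {DET,CONJ}; 3:spaumiat {NOUN}; 4:spaumiat {NOUN}; 5:spaumiat {NOUN}; 6:maak {ADJ,ADV}; 7:sneesk {DET}; 8:deepurp {CONJ,ADV}; 9:maak {ADJ,ADV}; 10:sneesk {DET}.
There are 32 candidate sequences in total.
The sequences that satisfy every rule: CONJ CONJ NOUN NOUN NOUN ADJ DET ADV ADJ DET; CONJ CONJ NOUN NOUN NOUN ADJ DET ADV ADV DET; CONJ CONJ NOUN NOUN NOUN ADV DET ADV ADJ DET.
Count = 3.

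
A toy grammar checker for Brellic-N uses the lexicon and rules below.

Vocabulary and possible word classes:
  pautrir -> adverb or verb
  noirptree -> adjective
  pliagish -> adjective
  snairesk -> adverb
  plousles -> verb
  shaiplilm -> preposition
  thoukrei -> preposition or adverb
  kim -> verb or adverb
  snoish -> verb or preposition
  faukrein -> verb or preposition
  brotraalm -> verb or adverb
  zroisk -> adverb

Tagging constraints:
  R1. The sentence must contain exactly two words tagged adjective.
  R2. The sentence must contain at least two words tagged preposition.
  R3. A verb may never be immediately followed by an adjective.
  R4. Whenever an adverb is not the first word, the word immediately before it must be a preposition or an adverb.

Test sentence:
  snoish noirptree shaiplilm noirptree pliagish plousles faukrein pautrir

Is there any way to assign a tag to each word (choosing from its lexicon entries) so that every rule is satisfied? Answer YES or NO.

Candidates per position — 1:snoish {verb,preposition}; 2:noirptree {adjective}; 3:shaiplilm {preposition}; 4:noirptree {adjective}; 5:pliagish {adjective}; 6:plousles {verb}; 7:faukrein {verb,preposition}; 8:pautrir {adverb,verb}.
Rule 1 cannot be satisfied by any choice of tags from the lexicon.
So there is no consistent tagging.

NO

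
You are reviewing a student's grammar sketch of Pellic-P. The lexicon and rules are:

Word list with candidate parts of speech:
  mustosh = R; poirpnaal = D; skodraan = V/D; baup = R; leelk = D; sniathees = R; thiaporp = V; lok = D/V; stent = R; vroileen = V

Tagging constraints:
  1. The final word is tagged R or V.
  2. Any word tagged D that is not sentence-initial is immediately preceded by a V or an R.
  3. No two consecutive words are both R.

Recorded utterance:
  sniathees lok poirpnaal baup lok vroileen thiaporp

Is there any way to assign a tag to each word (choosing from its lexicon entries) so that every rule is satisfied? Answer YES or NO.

YES

Candidates per position — 1:sniathees {R}; 2:lok {D,V}; 3:poirpnaal {D}; 4:baup {R}; 5:lok {D,V}; 6:vroileen {V}; 7:thiaporp {V}.
One satisfying assignment: R V D R V V V.
Verifying each rule — rule 1 holds; rule 2 holds; rule 3 holds.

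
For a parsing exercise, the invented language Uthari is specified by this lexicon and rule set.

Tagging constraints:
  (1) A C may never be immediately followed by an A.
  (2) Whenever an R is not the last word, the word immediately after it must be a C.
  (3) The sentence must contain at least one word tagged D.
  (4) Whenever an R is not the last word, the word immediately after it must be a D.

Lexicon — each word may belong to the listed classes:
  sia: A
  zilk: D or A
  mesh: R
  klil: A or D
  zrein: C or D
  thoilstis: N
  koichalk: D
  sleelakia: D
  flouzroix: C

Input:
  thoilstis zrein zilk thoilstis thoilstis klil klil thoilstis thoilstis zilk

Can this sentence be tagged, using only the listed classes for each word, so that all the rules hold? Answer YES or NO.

Candidates per position — 1:thoilstis {N}; 2:zrein {C,D}; 3:zilk {D,A}; 4:thoilstis {N}; 5:thoilstis {N}; 6:klil {A,D}; 7:klil {A,D}; 8:thoilstis {N}; 9:thoilstis {N}; 10:zilk {D,A}.
One satisfying assignment: N C D N N D D N N A.
Verifying each rule — rule 1 ✓; rule 2 ✓; rule 3 ✓; rule 4 ✓.

YES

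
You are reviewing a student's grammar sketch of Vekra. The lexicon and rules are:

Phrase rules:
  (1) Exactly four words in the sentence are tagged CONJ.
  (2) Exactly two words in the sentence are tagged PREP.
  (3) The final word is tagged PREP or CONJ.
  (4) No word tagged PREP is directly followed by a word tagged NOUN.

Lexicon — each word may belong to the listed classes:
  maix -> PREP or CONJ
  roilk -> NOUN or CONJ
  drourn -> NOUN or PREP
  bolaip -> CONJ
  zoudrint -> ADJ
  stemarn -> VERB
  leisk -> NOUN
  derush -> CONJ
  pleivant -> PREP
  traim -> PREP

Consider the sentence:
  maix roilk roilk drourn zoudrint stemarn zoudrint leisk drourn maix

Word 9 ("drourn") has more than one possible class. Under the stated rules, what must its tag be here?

Candidates per position — 1:maix {PREP,CONJ}; 2:roilk {NOUN,CONJ}; 3:roilk {NOUN,CONJ}; 4:drourn {NOUN,PREP}; 5:zoudrint {ADJ}; 6:stemarn {VERB}; 7:zoudrint {ADJ}; 8:leisk {NOUN}; 9:drourn {NOUN,PREP}; 10:maix {PREP,CONJ}.
If word 1 were PREP, no tagging could satisfy rule 1; so word 1 is CONJ.
If word 2 were NOUN, no tagging could satisfy rule 1; so word 2 is CONJ.
If word 3 were NOUN, no tagging could satisfy rule 1; so word 3 is CONJ.
If word 10 were PREP, no tagging could satisfy rule 1; so word 10 is CONJ.
If word 4 were NOUN, no tagging could satisfy rule 2; so word 4 is PREP.
If word 9 were NOUN, no tagging could satisfy rule 2; so word 9 is PREP.
The only consistent sequence is: CONJ CONJ CONJ PREP ADJ VERB ADJ NOUN PREP CONJ.
Verifying each rule — rule 1 ✓; rule 2 ✓; rule 3 ✓; rule 4 ✓.

PREP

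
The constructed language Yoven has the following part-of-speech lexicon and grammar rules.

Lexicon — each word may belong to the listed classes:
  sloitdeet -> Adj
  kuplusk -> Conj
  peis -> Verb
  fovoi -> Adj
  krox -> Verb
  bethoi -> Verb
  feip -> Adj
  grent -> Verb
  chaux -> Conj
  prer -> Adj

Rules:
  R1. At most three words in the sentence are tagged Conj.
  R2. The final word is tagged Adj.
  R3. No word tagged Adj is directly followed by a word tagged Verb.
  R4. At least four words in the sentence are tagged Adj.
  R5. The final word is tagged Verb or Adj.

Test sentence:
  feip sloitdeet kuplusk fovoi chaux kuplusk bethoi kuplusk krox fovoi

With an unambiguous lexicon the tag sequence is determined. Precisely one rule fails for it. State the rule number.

1

Fixed tagging: Adj Adj Conj Adj Conj Conj Verb Conj Verb Adj.
Applying the rules: R1 fail, R2 pass, R3 pass, R4 pass, R5 pass.
Only rule 1 fails.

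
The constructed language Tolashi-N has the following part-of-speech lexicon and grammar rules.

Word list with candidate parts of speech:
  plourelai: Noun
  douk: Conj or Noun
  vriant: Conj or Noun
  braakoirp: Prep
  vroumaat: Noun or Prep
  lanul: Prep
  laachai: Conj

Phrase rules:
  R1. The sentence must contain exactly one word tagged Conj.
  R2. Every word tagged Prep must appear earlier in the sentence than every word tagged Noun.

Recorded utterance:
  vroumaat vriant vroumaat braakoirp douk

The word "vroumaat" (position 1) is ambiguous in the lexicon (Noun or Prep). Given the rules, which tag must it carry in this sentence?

Candidates per position — 1:vroumaat {Noun,Prep}; 2:vriant {Conj,Noun}; 3:vroumaat {Noun,Prep}; 4:braakoirp {Prep}; 5:douk {Conj,Noun}.
Word 1 cannot be Noun — rule 2 would then fail for every completion. It is Prep.
Word 2 cannot be Noun — rule 2 would then fail for every completion. It is Conj.
Word 3 cannot be Noun — rule 2 would then fail for every completion. It is Prep.
Word 5 cannot be Conj — rule 1 would then fail for every completion. It is Noun.
That leaves exactly one tagging: Prep Conj Prep Prep Noun.
Rule-by-rule: rule 1 holds; rule 2 holds.

Prep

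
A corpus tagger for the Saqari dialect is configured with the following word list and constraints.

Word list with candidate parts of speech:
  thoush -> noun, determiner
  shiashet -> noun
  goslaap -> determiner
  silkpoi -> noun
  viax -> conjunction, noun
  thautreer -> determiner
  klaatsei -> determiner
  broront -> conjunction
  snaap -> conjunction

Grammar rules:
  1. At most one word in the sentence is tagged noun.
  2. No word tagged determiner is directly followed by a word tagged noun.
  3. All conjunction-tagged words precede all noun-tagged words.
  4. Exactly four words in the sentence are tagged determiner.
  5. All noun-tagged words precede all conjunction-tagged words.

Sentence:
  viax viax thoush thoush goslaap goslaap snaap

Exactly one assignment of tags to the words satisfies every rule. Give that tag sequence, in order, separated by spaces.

conjunction conjunction determiner determiner determiner determiner conjunction

Candidates per position — 1:viax {conjunction,noun}; 2:viax {conjunction,noun}; 3:thoush {noun,determiner}; 4:thoush {noun,determiner}; 5:goslaap {determiner}; 6:goslaap {determiner}; 7:snaap {conjunction}.
At position 1, choosing noun makes rule 3 impossible to satisfy; hence conjunction.
At position 2, choosing noun makes rule 3 impossible to satisfy; hence conjunction.
At position 3, choosing noun makes rule 3 impossible to satisfy; hence determiner.
At position 4, choosing noun makes rule 2 impossible to satisfy; hence determiner.
The unique satisfying tagging is: conjunction conjunction determiner determiner determiner determiner conjunction.
Checking: rule 1 satisfied; rule 2 satisfied; rule 3 satisfied; rule 4 satisfied; rule 5 satisfied.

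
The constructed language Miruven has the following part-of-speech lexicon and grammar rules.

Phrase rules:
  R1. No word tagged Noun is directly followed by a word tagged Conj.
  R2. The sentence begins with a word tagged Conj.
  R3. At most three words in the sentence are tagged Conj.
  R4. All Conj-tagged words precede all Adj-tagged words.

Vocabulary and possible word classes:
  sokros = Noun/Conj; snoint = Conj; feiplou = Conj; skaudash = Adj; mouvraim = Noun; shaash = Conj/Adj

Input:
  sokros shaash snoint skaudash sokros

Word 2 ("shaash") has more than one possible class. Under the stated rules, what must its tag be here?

Conj

Candidates per position — 1:sokros {Noun,Conj}; 2:shaash {Conj,Adj}; 3:snoint {Conj}; 4:skaudash {Adj}; 5:sokros {Noun,Conj}.
Word 1 cannot be Noun — rule 2 would then fail for every completion. It is Conj.
Word 2 cannot be Adj — rule 4 would then fail for every completion. It is Conj.
Word 5 cannot be Conj — rule 3 would then fail for every completion. It is Noun.
The only consistent sequence is: Conj Conj Conj Adj Noun.
Check: rule 1 satisfied; rule 2 satisfied; rule 3 satisfied; rule 4 satisfied.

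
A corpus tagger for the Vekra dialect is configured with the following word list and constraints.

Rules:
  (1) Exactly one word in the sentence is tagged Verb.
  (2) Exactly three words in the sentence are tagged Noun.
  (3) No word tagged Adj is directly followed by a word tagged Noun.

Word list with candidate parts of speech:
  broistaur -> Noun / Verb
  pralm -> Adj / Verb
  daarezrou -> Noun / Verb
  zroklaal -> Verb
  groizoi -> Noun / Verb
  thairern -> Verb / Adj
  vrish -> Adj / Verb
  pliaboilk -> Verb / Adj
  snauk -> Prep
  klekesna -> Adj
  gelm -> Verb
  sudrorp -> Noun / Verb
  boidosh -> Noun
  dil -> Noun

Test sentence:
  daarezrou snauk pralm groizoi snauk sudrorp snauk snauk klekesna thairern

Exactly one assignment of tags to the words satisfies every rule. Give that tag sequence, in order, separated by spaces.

Candidates per position — 1:daarezrou {Noun,Verb}; 2:snauk {Prep}; 3:pralm {Adj,Verb}; 4:groizoi {Noun,Verb}; 5:snauk {Prep}; 6:sudrorp {Noun,Verb}; 7:snauk {Prep}; 8:snauk {Prep}; 9:klekesna {Adj}; 10:thairern {Verb,Adj}.
At position 1, choosing Verb makes rule 2 impossible to satisfy; hence Noun.
At position 4, choosing Verb makes rule 2 impossible to satisfy; hence Noun.
At position 6, choosing Verb makes rule 2 impossible to satisfy; hence Noun.
At position 3, choosing Adj makes rule 3 impossible to satisfy; hence Verb.
At position 10, choosing Verb makes rule 1 impossible to satisfy; hence Adj.
So the tagging must be: Noun Prep Verb Noun Prep Noun Prep Prep Adj Adj.
Check: rule 1 ✓; rule 2 ✓; rule 3 ✓.

Noun Prep Verb Noun Prep Noun Prep Prep Adj Adj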